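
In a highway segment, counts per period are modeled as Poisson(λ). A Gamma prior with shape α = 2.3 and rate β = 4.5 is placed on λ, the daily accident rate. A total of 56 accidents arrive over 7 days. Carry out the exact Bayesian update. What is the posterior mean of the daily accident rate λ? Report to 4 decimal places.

5.0696

With a Gamma(shape α, rate β) prior, the Poisson likelihood is conjugate: the posterior is Gamma(α + ΣXᵢ, β + n).
Posterior: Gamma(α+S, β+n) = Gamma(2.3+56, 4.5+7) = Gamma(58.3, 11.5).
Posterior mean = α/β = 58.3/11.5 = 5.0696.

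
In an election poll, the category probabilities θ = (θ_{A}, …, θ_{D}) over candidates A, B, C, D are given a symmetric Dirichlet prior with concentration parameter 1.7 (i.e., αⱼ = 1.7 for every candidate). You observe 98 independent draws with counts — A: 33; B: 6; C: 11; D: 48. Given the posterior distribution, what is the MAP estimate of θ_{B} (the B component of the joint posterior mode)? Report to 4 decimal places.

The Dirichlet prior is conjugate to the Multinomial likelihood: each posterior αⱼ = prior αⱼ + observed count nⱼ.
Posterior concentration: (34.7, 7.7, 12.7, 49.7), total = 104.8.
Joint mode component: (α_{B}−1)/(Σα−K) = 6.7/100.8 = 0.0665.

0.0665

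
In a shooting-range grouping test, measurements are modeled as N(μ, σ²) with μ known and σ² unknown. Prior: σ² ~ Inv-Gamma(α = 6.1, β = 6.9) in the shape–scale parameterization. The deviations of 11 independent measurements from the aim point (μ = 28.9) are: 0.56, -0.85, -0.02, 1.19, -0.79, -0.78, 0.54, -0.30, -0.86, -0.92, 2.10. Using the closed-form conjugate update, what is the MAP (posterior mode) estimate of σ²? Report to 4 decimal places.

With known mean μ and an Inverse-Gamma(α, β) prior on σ², the Normal likelihood is conjugate: posterior is Inv-Gamma(α + n/2, β + Σ(xᵢ−μ)²/2).
Σ(xᵢ−μ)² = (0.56)² + (-0.85)² + (-0.02)² + (1.19)² + (-0.79)² + (-0.78)² + (0.54)² + (-0.30)² + (-0.86)² + (-0.92)² + (2.10)² = 10.0627.
Posterior: Inv-Gamma(6.1 + 11/2, 6.9 + 10.0627/2) = Inv-Gamma(11.60, 11.93135).
Mode = β/(α+1) = 11.93135/12.60 = 0.9469.

0.9469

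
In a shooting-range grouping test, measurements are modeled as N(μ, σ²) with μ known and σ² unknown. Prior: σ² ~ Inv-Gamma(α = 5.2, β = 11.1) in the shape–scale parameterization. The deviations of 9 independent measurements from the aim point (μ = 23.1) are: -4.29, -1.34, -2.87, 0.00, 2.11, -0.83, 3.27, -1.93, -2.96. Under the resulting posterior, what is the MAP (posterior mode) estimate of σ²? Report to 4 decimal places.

3.6896

With known mean μ and an Inverse-Gamma(α, β) prior on σ², the Normal likelihood is conjugate: posterior is Inv-Gamma(α + n/2, β + Σ(xᵢ−μ)²/2).
Σ(xᵢ−μ)² = (-4.29)² + (-1.34)² + (-2.87)² + (0.00)² + (2.11)² + (-0.83)² + (3.27)² + (-1.93)² + (-2.96)² = 56.7570.
Posterior: Inv-Gamma(5.2 + 9/2, 11.1 + 56.7570/2) = Inv-Gamma(9.70, 39.47850).
Mode = β/(α+1) = 39.47850/10.70 = 3.6896.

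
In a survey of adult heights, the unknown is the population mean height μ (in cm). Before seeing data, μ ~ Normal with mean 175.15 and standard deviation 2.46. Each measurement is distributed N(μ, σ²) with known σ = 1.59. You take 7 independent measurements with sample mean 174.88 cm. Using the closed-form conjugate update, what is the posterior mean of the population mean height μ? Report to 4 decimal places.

174.8952

For Normal data with known variance σ², a Normal(μ₀, σ₀²) prior on μ is conjugate. Posterior precision = 1/σ₀² + n/σ²; posterior mean is the precision-weighted average of μ₀ and x̄.
n·x̄ = 7·174.88 = 1224.16.
σ₀² = 2.46² = 6.0516, σ² = 1.59² = 2.5281; σ² + n·σ₀² = 2.5281 + 7·6.0516 = 44.8893.
Posterior mean = (μ₀/σ₀² + n·x̄/σ²)/(1/σ₀² + n/σ²) = (σ²·μ₀ + σ₀²·n·x̄)/(σ² + n·σ₀²) = (2.5281·175.15 + 6.0516·1224.16)/44.8893 = 7850.923371/44.8893 = 174.8952.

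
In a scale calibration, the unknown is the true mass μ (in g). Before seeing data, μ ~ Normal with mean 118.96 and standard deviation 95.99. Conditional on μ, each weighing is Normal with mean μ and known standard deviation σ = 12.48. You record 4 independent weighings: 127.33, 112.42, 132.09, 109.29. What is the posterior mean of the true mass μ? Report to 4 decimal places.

120.2769

For Normal data with known variance σ², a Normal(μ₀, σ₀²) prior on μ is conjugate. Posterior precision = 1/σ₀² + n/σ²; posterior mean is the precision-weighted average of μ₀ and x̄.
Σxᵢ = 127.33 + 112.42 + 132.09 + 109.29 = 481.13, so n·x̄ = 481.13.
σ₀² = 95.99² = 9214.0801, σ² = 12.48² = 155.7504; σ² + n·σ₀² = 155.7504 + 4·9214.0801 = 37012.0708.
Posterior mean = (μ₀/σ₀² + n·x̄/σ²)/(1/σ₀² + n/σ²) = (σ²·μ₀ + σ₀²·n·x̄)/(σ² + n·σ₀²) = (155.7504·118.96 + 9214.0801·481.13)/37012.0708 = 4451698.426097/37012.0708 = 120.2769.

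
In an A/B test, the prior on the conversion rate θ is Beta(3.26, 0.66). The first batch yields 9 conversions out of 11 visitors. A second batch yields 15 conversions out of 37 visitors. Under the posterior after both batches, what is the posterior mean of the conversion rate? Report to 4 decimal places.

0.5250

The Beta prior is conjugate to a Binomial/Bernoulli likelihood; the update adds successes to α and failures to β.
After batch 1: Beta(3.26+9, 0.66+2) = Beta(12.26, 2.66).
After batch 2: Beta(12.26+15, 2.66+22) = Beta(27.26, 24.66).
Posterior mean = α/(α+β) = 27.26/51.92 = 0.5250.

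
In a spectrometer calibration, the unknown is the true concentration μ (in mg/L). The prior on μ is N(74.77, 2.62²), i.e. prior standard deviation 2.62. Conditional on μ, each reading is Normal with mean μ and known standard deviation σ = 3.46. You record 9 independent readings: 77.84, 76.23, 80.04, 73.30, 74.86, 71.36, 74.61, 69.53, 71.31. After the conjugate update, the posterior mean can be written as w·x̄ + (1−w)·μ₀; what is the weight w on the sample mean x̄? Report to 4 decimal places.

For Normal data with known variance σ², a Normal(μ₀, σ₀²) prior on μ is conjugate. Posterior precision = 1/σ₀² + n/σ²; posterior mean is the precision-weighted average of μ₀ and x̄.
σ₀² = 2.62² = 6.8644, σ² = 3.46² = 11.9716. Prior precision 1/σ₀² = 1/6.8644; data precision n/σ² = 9/11.9716.
w = (n/σ²)/(1/σ₀² + n/σ²) = n·σ₀²/(σ² + n·σ₀²) = 9·6.8644/(11.9716 + 9·6.8644) = 61.7796/73.7512 = 0.8377.

0.8377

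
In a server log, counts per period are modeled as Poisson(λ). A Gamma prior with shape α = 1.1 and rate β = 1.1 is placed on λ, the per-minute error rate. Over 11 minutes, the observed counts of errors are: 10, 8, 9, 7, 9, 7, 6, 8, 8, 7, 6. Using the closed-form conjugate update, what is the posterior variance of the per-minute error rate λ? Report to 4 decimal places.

0.5881

With a Gamma(shape α, rate β) prior, the Poisson likelihood is conjugate: the posterior is Gamma(α + ΣXᵢ, β + n).
Sum of counts S = 85 over n = 11 minutes.
Posterior: Gamma(α+S, β+n) = Gamma(1.1+85, 1.1+11) = Gamma(86.1, 12.1).
Var = α/β² = 86.1/12.1² = 0.5881.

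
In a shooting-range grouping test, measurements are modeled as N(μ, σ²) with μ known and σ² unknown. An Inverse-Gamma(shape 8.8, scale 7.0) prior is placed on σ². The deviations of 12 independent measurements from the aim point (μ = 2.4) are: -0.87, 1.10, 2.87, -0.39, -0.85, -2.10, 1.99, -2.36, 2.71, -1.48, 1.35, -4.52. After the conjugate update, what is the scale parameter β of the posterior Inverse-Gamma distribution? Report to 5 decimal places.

With known mean μ and an Inverse-Gamma(α, β) prior on σ², the Normal likelihood is conjugate: posterior is Inv-Gamma(α + n/2, β + Σ(xᵢ−μ)²/2).
Σ(xᵢ−μ)² = (-0.87)² + (1.10)² + (2.87)² + (-0.39)² + (-0.85)² + (-2.10)² + (1.99)² + (-2.36)² + (2.71)² + (-1.48)² + (1.35)² + (-4.52)² = 56.8055.
Posterior: Inv-Gamma(8.8 + 12/2, 7.0 + 56.8055/2) = Inv-Gamma(14.80, 35.40275).
Posterior β = 35.40275.

35.40275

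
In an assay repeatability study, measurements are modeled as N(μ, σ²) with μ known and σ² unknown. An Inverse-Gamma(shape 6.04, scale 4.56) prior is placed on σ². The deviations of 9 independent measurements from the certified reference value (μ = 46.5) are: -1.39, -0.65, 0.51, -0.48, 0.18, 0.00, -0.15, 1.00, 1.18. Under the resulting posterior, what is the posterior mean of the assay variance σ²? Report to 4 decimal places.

0.7554

With known mean μ and an Inverse-Gamma(α, β) prior on σ², the Normal likelihood is conjugate: posterior is Inv-Gamma(α + n/2, β + Σ(xᵢ−μ)²/2).
Σ(xᵢ−μ)² = (-1.39)² + (-0.65)² + (0.51)² + (-0.48)² + (0.18)² + (0.00)² + (-0.15)² + (1.00)² + (1.18)² = 5.2924.
Posterior: Inv-Gamma(6.04 + 9/2, 4.56 + 5.2924/2) = Inv-Gamma(10.54, 7.20620).
E[σ²|data] = β/(α−1) = 7.20620/9.54 = 0.7554.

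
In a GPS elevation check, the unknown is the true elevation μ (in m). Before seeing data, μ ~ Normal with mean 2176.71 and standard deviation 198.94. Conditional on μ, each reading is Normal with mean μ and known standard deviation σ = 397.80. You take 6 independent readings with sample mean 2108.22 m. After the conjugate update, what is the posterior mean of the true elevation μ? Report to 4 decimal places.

2135.6094

For Normal data with known variance σ², a Normal(μ₀, σ₀²) prior on μ is conjugate. Posterior precision = 1/σ₀² + n/σ²; posterior mean is the precision-weighted average of μ₀ and x̄.
n·x̄ = 6·2108.22 = 12649.32.
σ₀² = 198.94² = 39577.1236, σ² = 397.80² = 158244.84; σ² + n·σ₀² = 158244.84 + 6·39577.1236 = 395707.5816.
Posterior mean = (μ₀/σ₀² + n·x̄/σ²)/(1/σ₀² + n/σ²) = (σ²·μ₀ + σ₀²·n·x̄)/(σ² + n·σ₀²) = (158244.84·2176.71 + 39577.1236·12649.32)/395707.5816 = 845076826.772352/395707.5816 = 2135.6094.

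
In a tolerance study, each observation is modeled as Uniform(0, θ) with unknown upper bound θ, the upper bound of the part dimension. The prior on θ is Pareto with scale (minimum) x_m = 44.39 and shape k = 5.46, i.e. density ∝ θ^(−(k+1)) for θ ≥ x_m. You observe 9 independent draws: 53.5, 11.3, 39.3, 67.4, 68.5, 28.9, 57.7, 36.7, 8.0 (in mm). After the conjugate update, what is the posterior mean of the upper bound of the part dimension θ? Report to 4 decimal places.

A Pareto(scale x_m, shape k) prior on the upper bound θ of Uniform(0, θ) is conjugate: posterior is Pareto(max(x_m, max xᵢ), k + n).
Sample maximum = 68.5; prior scale x_m = 44.39 → posterior scale = max = 68.50.
Posterior shape = 5.46 + 9 = 14.46.
E[θ|data] = k·x_m/(k−1) = 14.46·68.50/13.46 = 73.5892.

73.5892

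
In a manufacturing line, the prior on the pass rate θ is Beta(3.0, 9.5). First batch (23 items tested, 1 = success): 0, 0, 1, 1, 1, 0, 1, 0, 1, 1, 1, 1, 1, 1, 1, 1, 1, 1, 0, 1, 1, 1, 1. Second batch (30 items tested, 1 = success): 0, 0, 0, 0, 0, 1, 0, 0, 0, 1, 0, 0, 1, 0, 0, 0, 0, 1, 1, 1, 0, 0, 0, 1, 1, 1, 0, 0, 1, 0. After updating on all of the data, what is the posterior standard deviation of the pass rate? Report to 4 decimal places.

0.0612

The Beta prior is conjugate to a Binomial/Bernoulli likelihood; the update adds successes to α and failures to β.
After batch 1: Beta(3.0+18, 9.5+5) = Beta(21.0, 14.5).
After batch 2: Beta(21.0+10, 14.5+20) = Beta(31.0, 34.5).
Var = αβ/((α+β)²(α+β+1)) = 31.0·34.5/(65.5²·66.5) = 0.00374866; SD = √0.00374866 = 0.0612.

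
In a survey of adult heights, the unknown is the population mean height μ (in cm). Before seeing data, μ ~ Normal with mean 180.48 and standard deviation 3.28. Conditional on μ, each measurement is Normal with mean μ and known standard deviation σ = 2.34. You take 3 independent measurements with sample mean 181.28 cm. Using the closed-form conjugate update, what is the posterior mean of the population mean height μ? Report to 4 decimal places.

181.1640

For Normal data with known variance σ², a Normal(μ₀, σ₀²) prior on μ is conjugate. Posterior precision = 1/σ₀² + n/σ²; posterior mean is the precision-weighted average of μ₀ and x̄.
n·x̄ = 3·181.28 = 543.84.
σ₀² = 3.28² = 10.7584, σ² = 2.34² = 5.4756; σ² + n·σ₀² = 5.4756 + 3·10.7584 = 37.7508.
Posterior mean = (μ₀/σ₀² + n·x̄/σ²)/(1/σ₀² + n/σ²) = (σ²·μ₀ + σ₀²·n·x̄)/(σ² + n·σ₀²) = (5.4756·180.48 + 10.7584·543.84)/37.7508 = 6839.084544/37.7508 = 181.1640.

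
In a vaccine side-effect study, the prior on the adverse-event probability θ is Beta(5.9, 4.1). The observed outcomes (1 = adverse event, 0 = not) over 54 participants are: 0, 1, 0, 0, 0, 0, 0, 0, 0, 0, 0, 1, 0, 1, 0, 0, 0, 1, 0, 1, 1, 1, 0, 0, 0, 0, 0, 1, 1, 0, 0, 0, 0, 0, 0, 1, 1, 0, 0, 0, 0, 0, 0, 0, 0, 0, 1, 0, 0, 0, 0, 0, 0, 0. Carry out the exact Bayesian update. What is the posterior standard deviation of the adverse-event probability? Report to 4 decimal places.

0.0557

The Beta prior is conjugate to a Binomial/Bernoulli likelihood; the update adds successes to α and failures to β.
Posterior: Beta(α+k, β+n−k) = Beta(5.9+12, 4.1+42) = Beta(17.9, 46.1).
Var = αβ/((α+β)²(α+β+1)) = 17.9·46.1/(64.0²·65.0) = 0.00309942; SD = √0.00309942 = 0.0557.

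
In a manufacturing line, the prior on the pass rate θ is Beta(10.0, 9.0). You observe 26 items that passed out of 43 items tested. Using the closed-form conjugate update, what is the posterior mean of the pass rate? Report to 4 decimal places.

0.5806

The Beta prior is conjugate to a Binomial/Bernoulli likelihood; the update adds successes to α and failures to β.
Posterior: Beta(α+k, β+n−k) = Beta(10.0+26, 9.0+17) = Beta(36.0, 26.0).
Posterior mean = α/(α+β) = 36.0/62.0 = 0.5806.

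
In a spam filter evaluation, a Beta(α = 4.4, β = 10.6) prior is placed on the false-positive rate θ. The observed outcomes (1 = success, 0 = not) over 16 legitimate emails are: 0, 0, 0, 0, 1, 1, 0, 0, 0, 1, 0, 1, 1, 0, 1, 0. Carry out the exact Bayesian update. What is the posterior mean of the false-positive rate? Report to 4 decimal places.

The Beta prior is conjugate to a Binomial/Bernoulli likelihood; the update adds successes to α and failures to β.
Posterior: Beta(α+k, β+n−k) = Beta(4.4+6, 10.6+10) = Beta(10.4, 20.6).
Posterior mean = α/(α+β) = 10.4/31.0 = 0.3355.

0.3355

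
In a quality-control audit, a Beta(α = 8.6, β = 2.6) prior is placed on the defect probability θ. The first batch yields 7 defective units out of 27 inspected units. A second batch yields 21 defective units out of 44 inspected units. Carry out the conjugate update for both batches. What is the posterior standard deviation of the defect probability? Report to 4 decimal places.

The Beta prior is conjugate to a Binomial/Bernoulli likelihood; the update adds successes to α and failures to β.
After batch 1: Beta(8.6+7, 2.6+20) = Beta(15.6, 22.6).
After batch 2: Beta(15.6+21, 22.6+23) = Beta(36.6, 45.6).
Var = αβ/((α+β)²(α+β+1)) = 36.6·45.6/(82.2²·83.2) = 0.00296879; SD = √0.00296879 = 0.0545.

0.0545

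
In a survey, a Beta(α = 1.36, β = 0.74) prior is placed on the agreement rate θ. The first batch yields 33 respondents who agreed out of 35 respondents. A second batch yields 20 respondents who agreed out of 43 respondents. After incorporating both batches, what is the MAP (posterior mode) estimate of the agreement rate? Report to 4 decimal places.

The Beta prior is conjugate to a Binomial/Bernoulli likelihood; the update adds successes to α and failures to β.
After batch 1: Beta(1.36+33, 0.74+2) = Beta(34.36, 2.74).
After batch 2: Beta(34.36+20, 2.74+23) = Beta(54.36, 25.74).
Mode of Beta(a,b) for a,b>1 is (a−1)/(a+b−2) = 53.36/78.10 = 0.6832.

0.6832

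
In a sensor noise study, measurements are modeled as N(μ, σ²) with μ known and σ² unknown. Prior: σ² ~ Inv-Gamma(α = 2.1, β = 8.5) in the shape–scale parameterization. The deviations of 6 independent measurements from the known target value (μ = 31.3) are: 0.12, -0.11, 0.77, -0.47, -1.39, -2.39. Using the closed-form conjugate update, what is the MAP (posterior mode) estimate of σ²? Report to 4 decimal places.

2.0889

With known mean μ and an Inverse-Gamma(α, β) prior on σ², the Normal likelihood is conjugate: posterior is Inv-Gamma(α + n/2, β + Σ(xᵢ−μ)²/2).
Σ(xᵢ−μ)² = (0.12)² + (-0.11)² + (0.77)² + (-0.47)² + (-1.39)² + (-2.39)² = 8.4845.
Posterior: Inv-Gamma(2.1 + 6/2, 8.5 + 8.4845/2) = Inv-Gamma(5.10, 12.74225).
Mode = β/(α+1) = 12.74225/6.10 = 2.0889.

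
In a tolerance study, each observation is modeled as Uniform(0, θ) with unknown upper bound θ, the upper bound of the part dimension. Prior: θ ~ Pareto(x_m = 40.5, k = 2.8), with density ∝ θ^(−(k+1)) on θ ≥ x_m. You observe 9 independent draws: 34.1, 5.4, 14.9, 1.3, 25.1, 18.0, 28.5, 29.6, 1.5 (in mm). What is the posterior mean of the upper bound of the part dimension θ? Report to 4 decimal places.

44.2500

A Pareto(scale x_m, shape k) prior on the upper bound θ of Uniform(0, θ) is conjugate: posterior is Pareto(max(x_m, max xᵢ), k + n).
Sample maximum = 34.1; prior scale x_m = 40.5 → posterior scale = max = 40.5.
Posterior shape = 2.8 + 9 = 11.8.
E[θ|data] = k·x_m/(k−1) = 11.8·40.5/10.8 = 44.2500.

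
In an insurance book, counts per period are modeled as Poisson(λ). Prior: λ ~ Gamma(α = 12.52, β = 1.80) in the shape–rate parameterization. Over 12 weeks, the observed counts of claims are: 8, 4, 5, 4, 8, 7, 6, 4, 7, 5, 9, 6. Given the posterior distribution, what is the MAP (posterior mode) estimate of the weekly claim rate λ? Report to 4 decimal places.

6.1246

With a Gamma(shape α, rate β) prior, the Poisson likelihood is conjugate: the posterior is Gamma(α + ΣXᵢ, β + n).
Sum of counts S = 73 over n = 12 weeks.
Posterior: Gamma(α+S, β+n) = Gamma(12.52+73, 1.80+12) = Gamma(85.52, 13.80).
Mode of Gamma(α,β) for α≥1 is (α−1)/β = 84.52/13.80 = 6.1246.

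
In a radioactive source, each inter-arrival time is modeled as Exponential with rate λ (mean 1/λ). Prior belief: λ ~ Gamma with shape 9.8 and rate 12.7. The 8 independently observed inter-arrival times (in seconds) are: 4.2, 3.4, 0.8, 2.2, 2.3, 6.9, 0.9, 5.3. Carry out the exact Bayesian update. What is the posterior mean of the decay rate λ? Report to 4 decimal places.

With a Gamma(shape α, rate β) prior on the exponential rate λ, the posterior after n observations with total T = Σxᵢ is Gamma(α+n, β+T).
Sum of observations T = 26.0 seconds; n = 8.
Posterior: Gamma(9.8+8, 12.7+26.0) = Gamma(17.8, 38.7).
Posterior mean of λ = α/β = 17.8/38.7 = 0.4599.

0.4599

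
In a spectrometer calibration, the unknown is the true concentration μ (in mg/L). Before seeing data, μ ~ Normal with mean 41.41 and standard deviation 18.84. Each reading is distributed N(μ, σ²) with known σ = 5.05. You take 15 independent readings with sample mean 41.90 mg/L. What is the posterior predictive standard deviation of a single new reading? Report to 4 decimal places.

5.2148

For Normal data with known variance σ², a Normal(μ₀, σ₀²) prior on μ is conjugate. Posterior precision = 1/σ₀² + n/σ²; posterior mean is the precision-weighted average of μ₀ and x̄.
σ₀² = 18.84² = 354.9456, σ² = 5.05² = 25.5025; σ² + n·σ₀² = 25.5025 + 15·354.9456 = 5349.6865.
Posterior precision = 1/σ₀² + n/σ² = 1/354.9456 + 15/25.5025 = (σ² + n·σ₀²)/(σ₀²σ²) = 5349.6865/(354.9456·25.5025); posterior variance σₙ² = σ₀²σ²/(σ² + n·σ₀²) = 354.9456·25.5025/5349.6865 = 1.692062.
Predictive variance for one new observation = σₙ² + σ² = 354.9456·25.5025/5349.6865 + 25.5025 = σ²·(σ₀² + 5349.6865)/5349.6865 = 25.5025·5704.6321/5349.6865 = 27.194562; SD = √(25.5025·5704.6321/5349.6865) = 5.2148.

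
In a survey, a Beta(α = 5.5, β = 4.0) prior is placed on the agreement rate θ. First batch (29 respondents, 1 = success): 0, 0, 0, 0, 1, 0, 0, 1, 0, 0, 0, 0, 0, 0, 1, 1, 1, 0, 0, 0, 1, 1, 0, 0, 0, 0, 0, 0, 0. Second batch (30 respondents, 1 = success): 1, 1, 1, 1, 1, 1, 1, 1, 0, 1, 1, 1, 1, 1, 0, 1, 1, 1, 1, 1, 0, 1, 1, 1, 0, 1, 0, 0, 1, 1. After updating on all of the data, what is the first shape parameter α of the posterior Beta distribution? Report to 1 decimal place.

36.5

The Beta prior is conjugate to a Binomial/Bernoulli likelihood; the update adds successes to α and failures to β.
After batch 1: Beta(5.5+7, 4.0+22) = Beta(12.5, 26.0).
After batch 2: Beta(12.5+24, 26.0+6) = Beta(36.5, 32.0).
Posterior α = 36.5.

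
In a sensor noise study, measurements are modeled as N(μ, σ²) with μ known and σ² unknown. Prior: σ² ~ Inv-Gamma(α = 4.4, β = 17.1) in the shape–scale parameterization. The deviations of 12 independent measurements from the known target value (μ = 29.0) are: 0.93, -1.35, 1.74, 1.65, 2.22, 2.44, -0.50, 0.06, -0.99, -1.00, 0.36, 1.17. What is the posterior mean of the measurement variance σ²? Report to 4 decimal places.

With known mean μ and an Inverse-Gamma(α, β) prior on σ², the Normal likelihood is conjugate: posterior is Inv-Gamma(α + n/2, β + Σ(xᵢ−μ)²/2).
Σ(xᵢ−μ)² = (0.93)² + (-1.35)² + (1.74)² + (1.65)² + (2.22)² + (2.44)² + (-0.50)² + (0.06)² + (-0.99)² + (-1.00)² + (0.36)² + (1.17)² = 23.0517.
Posterior: Inv-Gamma(4.4 + 12/2, 17.1 + 23.0517/2) = Inv-Gamma(10.40, 28.62585).
E[σ²|data] = β/(α−1) = 28.62585/9.40 = 3.0453.

3.0453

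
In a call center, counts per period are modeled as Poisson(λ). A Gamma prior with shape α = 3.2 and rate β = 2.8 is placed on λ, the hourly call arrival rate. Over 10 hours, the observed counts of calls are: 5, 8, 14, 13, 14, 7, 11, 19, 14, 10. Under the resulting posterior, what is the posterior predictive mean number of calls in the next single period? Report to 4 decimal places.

With a Gamma(shape α, rate β) prior, the Poisson likelihood is conjugate: the posterior is Gamma(α + ΣXᵢ, β + n).
Sum of counts S = 115 over n = 10 hours.
Posterior: Gamma(α+S, β+n) = Gamma(3.2+115, 2.8+10) = Gamma(118.2, 12.8).
The predictive distribution for one future period is NegBinom with mean α/β = 9.2344.

9.2344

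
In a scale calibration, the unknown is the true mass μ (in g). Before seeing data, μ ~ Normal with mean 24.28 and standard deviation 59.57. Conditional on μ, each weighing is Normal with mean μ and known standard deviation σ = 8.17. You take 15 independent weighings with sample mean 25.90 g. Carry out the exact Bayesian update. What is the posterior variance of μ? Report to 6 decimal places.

4.444353

For Normal data with known variance σ², a Normal(μ₀, σ₀²) prior on μ is conjugate. Posterior precision = 1/σ₀² + n/σ²; posterior mean is the precision-weighted average of μ₀ and x̄.
σ₀² = 59.57² = 3548.5849, σ² = 8.17² = 66.7489; σ² + n·σ₀² = 66.7489 + 15·3548.5849 = 53295.5224.
Posterior precision = 1/σ₀² + n/σ² = 1/3548.5849 + 15/66.7489 = (σ² + n·σ₀²)/(σ₀²σ²) = 53295.5224/(3548.5849·66.7489); posterior variance σₙ² = σ₀²σ²/(σ² + n·σ₀²) = 3548.5849·66.7489/53295.5224 = 4.444353.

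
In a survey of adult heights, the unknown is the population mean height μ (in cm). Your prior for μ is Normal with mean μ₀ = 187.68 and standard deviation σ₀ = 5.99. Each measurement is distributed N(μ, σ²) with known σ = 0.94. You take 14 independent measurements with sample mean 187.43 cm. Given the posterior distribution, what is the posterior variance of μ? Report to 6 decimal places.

For Normal data with known variance σ², a Normal(μ₀, σ₀²) prior on μ is conjugate. Posterior precision = 1/σ₀² + n/σ²; posterior mean is the precision-weighted average of μ₀ and x̄.
σ₀² = 5.99² = 35.8801, σ² = 0.94² = 0.8836; σ² + n·σ₀² = 0.8836 + 14·35.8801 = 503.205.
Posterior precision = 1/σ₀² + n/σ² = 1/35.8801 + 14/0.8836 = (σ² + n·σ₀²)/(σ₀²σ²) = 503.205/(35.8801·0.8836); posterior variance σₙ² = σ₀²σ²/(σ² + n·σ₀²) = 35.8801·0.8836/503.205 = 0.063003.

0.063003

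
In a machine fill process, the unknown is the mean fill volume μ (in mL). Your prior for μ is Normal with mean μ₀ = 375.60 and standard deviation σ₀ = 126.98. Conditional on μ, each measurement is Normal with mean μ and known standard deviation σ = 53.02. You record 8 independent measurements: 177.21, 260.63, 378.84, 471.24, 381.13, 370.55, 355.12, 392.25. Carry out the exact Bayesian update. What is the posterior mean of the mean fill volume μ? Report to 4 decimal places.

For Normal data with known variance σ², a Normal(μ₀, σ₀²) prior on μ is conjugate. Posterior precision = 1/σ₀² + n/σ²; posterior mean is the precision-weighted average of μ₀ and x̄.
Σxᵢ = 177.21 + 260.63 + 378.84 + 471.24 + 381.13 + 370.55 + 355.12 + 392.25 = 2786.97, so n·x̄ = 2786.97.
σ₀² = 126.98² = 16123.9204, σ² = 53.02² = 2811.1204; σ² + n·σ₀² = 2811.1204 + 8·16123.9204 = 131802.4836.
Posterior mean = (μ₀/σ₀² + n·x̄/σ²)/(1/σ₀² + n/σ²) = (σ²·μ₀ + σ₀²·n·x̄)/(σ² + n·σ₀²) = (2811.1204·375.60 + 16123.9204·2786.97)/131802.4836 = 45992739.259428/131802.4836 = 348.9520.

348.9520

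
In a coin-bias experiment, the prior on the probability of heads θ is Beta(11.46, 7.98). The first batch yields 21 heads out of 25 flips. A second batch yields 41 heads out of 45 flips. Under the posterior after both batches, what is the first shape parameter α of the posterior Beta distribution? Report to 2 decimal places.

The Beta prior is conjugate to a Binomial/Bernoulli likelihood; the update adds successes to α and failures to β.
After batch 1: Beta(11.46+21, 7.98+4) = Beta(32.46, 11.98).
After batch 2: Beta(32.46+41, 11.98+4) = Beta(73.46, 15.98).
Posterior α = 73.46.

73.46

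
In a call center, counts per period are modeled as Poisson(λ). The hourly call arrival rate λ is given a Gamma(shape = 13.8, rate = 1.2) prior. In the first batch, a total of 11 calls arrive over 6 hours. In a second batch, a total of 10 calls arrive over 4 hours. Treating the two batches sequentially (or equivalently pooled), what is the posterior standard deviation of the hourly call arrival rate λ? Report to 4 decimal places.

With a Gamma(shape α, rate β) prior, the Poisson likelihood is conjugate: the posterior is Gamma(α + ΣXᵢ, β + n).
After batch 1: Gamma(α+S, β+n) = Gamma(13.8+11, 1.2+6) = Gamma(24.8, 7.2).
After batch 2: Gamma(α+S, β+n) = Gamma(24.8+10, 7.2+4) = Gamma(34.8, 11.2).
SD = √α/β = √34.8/11.2 = 0.5267.

0.5267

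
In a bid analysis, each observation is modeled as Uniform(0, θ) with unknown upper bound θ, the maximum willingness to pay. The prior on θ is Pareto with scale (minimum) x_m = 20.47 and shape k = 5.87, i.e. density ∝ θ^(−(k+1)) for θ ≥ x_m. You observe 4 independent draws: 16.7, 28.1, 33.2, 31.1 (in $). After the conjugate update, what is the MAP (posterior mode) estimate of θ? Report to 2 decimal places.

A Pareto(scale x_m, shape k) prior on the upper bound θ of Uniform(0, θ) is conjugate: posterior is Pareto(max(x_m, max xᵢ), k + n).
Sample maximum = 33.2; prior scale x_m = 20.47 → posterior scale = max = 33.20.
Posterior shape = 5.87 + 4 = 9.87.
The Pareto density is decreasing on [x_m, ∞), so the mode is x_m = 33.20.

33.20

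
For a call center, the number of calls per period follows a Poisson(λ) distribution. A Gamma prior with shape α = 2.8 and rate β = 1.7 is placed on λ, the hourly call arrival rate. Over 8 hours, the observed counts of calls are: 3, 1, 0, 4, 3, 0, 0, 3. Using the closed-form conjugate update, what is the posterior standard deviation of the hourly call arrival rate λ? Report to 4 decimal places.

0.4226

With a Gamma(shape α, rate β) prior, the Poisson likelihood is conjugate: the posterior is Gamma(α + ΣXᵢ, β + n).
Sum of counts S = 14 over n = 8 hours.
Posterior: Gamma(α+S, β+n) = Gamma(2.8+14, 1.7+8) = Gamma(16.8, 9.7).
SD = √α/β = √16.8/9.7 = 0.4226.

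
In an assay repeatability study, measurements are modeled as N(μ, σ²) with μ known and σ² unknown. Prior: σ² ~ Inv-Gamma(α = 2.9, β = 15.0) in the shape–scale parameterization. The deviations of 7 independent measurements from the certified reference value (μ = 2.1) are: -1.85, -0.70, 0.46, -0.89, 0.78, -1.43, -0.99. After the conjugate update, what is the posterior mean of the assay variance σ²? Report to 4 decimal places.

3.5694

With known mean μ and an Inverse-Gamma(α, β) prior on σ², the Normal likelihood is conjugate: posterior is Inv-Gamma(α + n/2, β + Σ(xᵢ−μ)²/2).
Σ(xᵢ−μ)² = (-1.85)² + (-0.70)² + (0.46)² + (-0.89)² + (0.78)² + (-1.43)² + (-0.99)² = 8.5496.
Posterior: Inv-Gamma(2.9 + 7/2, 15.0 + 8.5496/2) = Inv-Gamma(6.40, 19.27480).
E[σ²|data] = β/(α−1) = 19.27480/5.40 = 3.5694.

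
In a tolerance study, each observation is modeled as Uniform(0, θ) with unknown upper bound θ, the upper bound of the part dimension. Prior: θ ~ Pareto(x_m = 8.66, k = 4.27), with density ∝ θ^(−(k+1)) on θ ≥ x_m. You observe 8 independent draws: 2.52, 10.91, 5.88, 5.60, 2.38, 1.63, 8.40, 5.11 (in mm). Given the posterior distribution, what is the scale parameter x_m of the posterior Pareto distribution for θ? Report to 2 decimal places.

A Pareto(scale x_m, shape k) prior on the upper bound θ of Uniform(0, θ) is conjugate: posterior is Pareto(max(x_m, max xᵢ), k + n).
Sample maximum = 10.91; prior scale x_m = 8.66 → posterior scale = max = 10.91.
Posterior shape = 4.27 + 8 = 12.27.
Posterior scale x_m = 10.91.

10.91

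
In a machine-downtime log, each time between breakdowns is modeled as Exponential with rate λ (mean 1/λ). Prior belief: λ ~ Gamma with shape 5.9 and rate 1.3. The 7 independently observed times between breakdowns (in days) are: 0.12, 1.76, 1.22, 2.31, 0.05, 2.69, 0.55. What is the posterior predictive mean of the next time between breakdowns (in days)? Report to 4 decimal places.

With a Gamma(shape α, rate β) prior on the exponential rate λ, the posterior after n observations with total T = Σxᵢ is Gamma(α+n, β+T).
Sum of observations T = 8.70 days; n = 7.
Posterior: Gamma(5.9+7, 1.3+8.70) = Gamma(12.9, 10.00).
The predictive distribution for the next observation is Lomax; its mean is β/(α−1) = 10.00/11.9 = 0.8403.

0.8403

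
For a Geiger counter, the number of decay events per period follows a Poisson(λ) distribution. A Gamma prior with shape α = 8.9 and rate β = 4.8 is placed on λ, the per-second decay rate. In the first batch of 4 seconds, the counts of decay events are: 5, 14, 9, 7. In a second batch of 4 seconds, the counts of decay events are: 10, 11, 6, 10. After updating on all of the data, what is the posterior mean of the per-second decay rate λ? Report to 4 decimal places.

With a Gamma(shape α, rate β) prior, the Poisson likelihood is conjugate: the posterior is Gamma(α + ΣXᵢ, β + n).
Batch 1: sum of counts S = 35 over n = 4 seconds.
After batch 1: Gamma(α+S, β+n) = Gamma(8.9+35, 4.8+4) = Gamma(43.9, 8.8).
Batch 2: sum of counts S = 37 over n = 4 seconds.
After batch 2: Gamma(α+S, β+n) = Gamma(43.9+37, 8.8+4) = Gamma(80.9, 12.8).
Posterior mean = α/β = 80.9/12.8 = 6.3203.

6.3203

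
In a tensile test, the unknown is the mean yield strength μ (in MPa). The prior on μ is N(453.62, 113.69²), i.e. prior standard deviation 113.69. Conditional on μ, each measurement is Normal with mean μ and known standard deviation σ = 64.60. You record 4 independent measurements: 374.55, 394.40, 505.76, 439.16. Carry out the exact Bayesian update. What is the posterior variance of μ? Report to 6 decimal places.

965.369109

For Normal data with known variance σ², a Normal(μ₀, σ₀²) prior on μ is conjugate. Posterior precision = 1/σ₀² + n/σ²; posterior mean is the precision-weighted average of μ₀ and x̄.
σ₀² = 113.69² = 12925.4161, σ² = 64.60² = 4173.16; σ² + n·σ₀² = 4173.16 + 4·12925.4161 = 55874.8244.
Posterior precision = 1/σ₀² + n/σ² = 1/12925.4161 + 4/4173.16 = (σ² + n·σ₀²)/(σ₀²σ²) = 55874.8244/(12925.4161·4173.16); posterior variance σₙ² = σ₀²σ²/(σ² + n·σ₀²) = 12925.4161·4173.16/55874.8244 = 965.369109.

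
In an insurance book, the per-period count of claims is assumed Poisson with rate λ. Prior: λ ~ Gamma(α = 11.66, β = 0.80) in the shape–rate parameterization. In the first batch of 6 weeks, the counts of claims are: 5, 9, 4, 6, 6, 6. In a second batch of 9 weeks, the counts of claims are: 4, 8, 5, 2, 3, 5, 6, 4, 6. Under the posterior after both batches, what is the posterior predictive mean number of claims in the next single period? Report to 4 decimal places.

5.7380

With a Gamma(shape α, rate β) prior, the Poisson likelihood is conjugate: the posterior is Gamma(α + ΣXᵢ, β + n).
Batch 1: sum of counts S = 36 over n = 6 weeks.
After batch 1: Gamma(α+S, β+n) = Gamma(11.66+36, 0.80+6) = Gamma(47.66, 6.80).
Batch 2: sum of counts S = 43 over n = 9 weeks.
After batch 2: Gamma(α+S, β+n) = Gamma(47.66+43, 6.80+9) = Gamma(90.66, 15.80).
The predictive distribution for one future period is NegBinom with mean α/β = 5.7380.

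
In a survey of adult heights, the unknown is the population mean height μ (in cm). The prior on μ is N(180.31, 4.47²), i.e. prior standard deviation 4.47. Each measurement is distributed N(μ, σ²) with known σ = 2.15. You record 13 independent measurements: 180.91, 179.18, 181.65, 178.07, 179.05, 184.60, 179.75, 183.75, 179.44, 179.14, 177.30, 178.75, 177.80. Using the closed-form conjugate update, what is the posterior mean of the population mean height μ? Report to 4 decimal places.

For Normal data with known variance σ², a Normal(μ₀, σ₀²) prior on μ is conjugate. Posterior precision = 1/σ₀² + n/σ²; posterior mean is the precision-weighted average of μ₀ and x̄.
Σxᵢ = 180.91 + 179.18 + 181.65 + 178.07 + 179.05 + 184.60 + 179.75 + 183.75 + 179.44 + 179.14 + 177.30 + 178.75 + 177.80 = 2339.39, so n·x̄ = 2339.39.
σ₀² = 4.47² = 19.9809, σ² = 2.15² = 4.6225; σ² + n·σ₀² = 4.6225 + 13·19.9809 = 264.3742.
Posterior mean = (μ₀/σ₀² + n·x̄/σ²)/(1/σ₀² + n/σ²) = (σ²·μ₀ + σ₀²·n·x̄)/(σ² + n·σ₀²) = (4.6225·180.31 + 19.9809·2339.39)/264.3742 = 47576.600626/264.3742 = 179.9593.

179.9593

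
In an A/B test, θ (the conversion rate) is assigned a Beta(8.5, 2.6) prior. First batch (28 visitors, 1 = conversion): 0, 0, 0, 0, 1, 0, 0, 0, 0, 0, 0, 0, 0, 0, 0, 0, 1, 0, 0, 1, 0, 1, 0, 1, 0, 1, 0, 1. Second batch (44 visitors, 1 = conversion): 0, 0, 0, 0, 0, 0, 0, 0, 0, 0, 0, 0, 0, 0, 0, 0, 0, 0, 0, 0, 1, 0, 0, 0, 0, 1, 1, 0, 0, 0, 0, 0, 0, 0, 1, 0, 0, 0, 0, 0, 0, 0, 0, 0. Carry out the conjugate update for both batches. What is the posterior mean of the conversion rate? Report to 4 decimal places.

0.2347

The Beta prior is conjugate to a Binomial/Bernoulli likelihood; the update adds successes to α and failures to β.
After batch 1: Beta(8.5+7, 2.6+21) = Beta(15.5, 23.6).
After batch 2: Beta(15.5+4, 23.6+40) = Beta(19.5, 63.6).
Posterior mean = α/(α+β) = 19.5/83.1 = 0.2347.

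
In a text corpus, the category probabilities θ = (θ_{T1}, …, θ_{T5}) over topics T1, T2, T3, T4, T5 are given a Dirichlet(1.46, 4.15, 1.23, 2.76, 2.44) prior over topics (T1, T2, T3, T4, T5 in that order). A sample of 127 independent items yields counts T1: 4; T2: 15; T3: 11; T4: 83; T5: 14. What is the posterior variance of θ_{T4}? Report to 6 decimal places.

The Dirichlet prior is conjugate to the Multinomial likelihood: each posterior αⱼ = prior αⱼ + observed count nⱼ.
Posterior concentration: (5.46, 19.15, 12.23, 85.76, 16.44), total = 139.04.
Var[θ_j] = α_j(Σα−α_j)/((Σα)²(Σα+1)) = 85.76·53.28/(139.04²·140.04) = 0.001688.

0.001688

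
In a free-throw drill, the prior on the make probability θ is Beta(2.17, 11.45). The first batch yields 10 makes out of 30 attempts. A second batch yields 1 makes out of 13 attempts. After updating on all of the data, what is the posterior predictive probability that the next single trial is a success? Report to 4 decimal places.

0.2326

The Beta prior is conjugate to a Binomial/Bernoulli likelihood; the update adds successes to α and failures to β.
After batch 1: Beta(2.17+10, 11.45+20) = Beta(12.17, 31.45).
After batch 2: Beta(12.17+1, 31.45+12) = Beta(13.17, 43.45).
For a single future Bernoulli trial, P(success | data) = α/(α+β) = 0.2326.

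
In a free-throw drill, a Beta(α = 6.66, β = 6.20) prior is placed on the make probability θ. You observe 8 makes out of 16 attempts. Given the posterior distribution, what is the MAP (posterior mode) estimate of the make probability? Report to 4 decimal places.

The Beta prior is conjugate to a Binomial/Bernoulli likelihood; the update adds successes to α and failures to β.
Posterior: Beta(α+k, β+n−k) = Beta(6.66+8, 6.20+8) = Beta(14.66, 14.20).
Mode of Beta(a,b) for a,b>1 is (a−1)/(a+b−2) = 13.66/26.86 = 0.5086.

0.5086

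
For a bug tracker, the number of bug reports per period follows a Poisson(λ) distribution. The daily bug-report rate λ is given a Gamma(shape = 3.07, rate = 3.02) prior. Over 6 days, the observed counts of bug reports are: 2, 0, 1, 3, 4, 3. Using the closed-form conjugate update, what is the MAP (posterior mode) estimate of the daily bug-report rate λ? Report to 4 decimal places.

With a Gamma(shape α, rate β) prior, the Poisson likelihood is conjugate: the posterior is Gamma(α + ΣXᵢ, β + n).
Sum of counts S = 13 over n = 6 days.
Posterior: Gamma(α+S, β+n) = Gamma(3.07+13, 3.02+6) = Gamma(16.07, 9.02).
Mode of Gamma(α,β) for α≥1 is (α−1)/β = 15.07/9.02 = 1.6707.

1.6707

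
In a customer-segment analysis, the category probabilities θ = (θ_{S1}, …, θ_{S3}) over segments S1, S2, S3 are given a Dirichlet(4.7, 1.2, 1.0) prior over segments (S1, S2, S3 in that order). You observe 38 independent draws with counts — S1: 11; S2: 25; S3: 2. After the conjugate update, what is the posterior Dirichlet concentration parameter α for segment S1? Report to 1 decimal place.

The Dirichlet prior is conjugate to the Multinomial likelihood: each posterior αⱼ = prior αⱼ + observed count nⱼ.
Posterior concentration: (15.7, 26.2, 3.0), total = 44.9.
α_{S1} = 4.7 + 11 = 15.7.

15.7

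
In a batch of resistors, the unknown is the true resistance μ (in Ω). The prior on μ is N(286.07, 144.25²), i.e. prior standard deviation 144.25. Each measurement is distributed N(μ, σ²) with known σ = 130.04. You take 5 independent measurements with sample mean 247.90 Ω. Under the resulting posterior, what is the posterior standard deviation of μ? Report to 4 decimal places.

53.9372

For Normal data with known variance σ², a Normal(μ₀, σ₀²) prior on μ is conjugate. Posterior precision = 1/σ₀² + n/σ²; posterior mean is the precision-weighted average of μ₀ and x̄.
σ₀² = 144.25² = 20808.0625, σ² = 130.04² = 16910.4016; σ² + n·σ₀² = 16910.4016 + 5·20808.0625 = 120950.7141.
Posterior precision = 1/σ₀² + n/σ² = 1/20808.0625 + 5/16910.4016 = (σ² + n·σ₀²)/(σ₀²σ²) = 120950.7141/(20808.0625·16910.4016); posterior variance σₙ² = σ₀²σ²/(σ² + n·σ₀²) = 20808.0625·16910.4016/120950.7141 = 2909.223778.
Posterior SD = √σₙ² = √(20808.0625·16910.4016/120950.7141) = 53.9372.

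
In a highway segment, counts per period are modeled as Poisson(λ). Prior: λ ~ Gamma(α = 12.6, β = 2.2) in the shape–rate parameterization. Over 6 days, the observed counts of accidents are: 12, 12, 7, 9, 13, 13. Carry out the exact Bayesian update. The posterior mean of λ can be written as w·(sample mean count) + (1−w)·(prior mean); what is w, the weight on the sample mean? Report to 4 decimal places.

0.7317

With a Gamma(shape α, rate β) prior, the Poisson likelihood is conjugate: the posterior is Gamma(α + ΣXᵢ, β + n).
Posterior mean = (α₀+S)/(β₀+n) = [n/(β₀+n)]·(S/n) + [β₀/(β₀+n)]·(α₀/β₀), so only n and β₀ enter the weight.
Weight on data w = n/(β₀+n) = 6/(2.2+6) = 6/8.2 = 0.7317.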